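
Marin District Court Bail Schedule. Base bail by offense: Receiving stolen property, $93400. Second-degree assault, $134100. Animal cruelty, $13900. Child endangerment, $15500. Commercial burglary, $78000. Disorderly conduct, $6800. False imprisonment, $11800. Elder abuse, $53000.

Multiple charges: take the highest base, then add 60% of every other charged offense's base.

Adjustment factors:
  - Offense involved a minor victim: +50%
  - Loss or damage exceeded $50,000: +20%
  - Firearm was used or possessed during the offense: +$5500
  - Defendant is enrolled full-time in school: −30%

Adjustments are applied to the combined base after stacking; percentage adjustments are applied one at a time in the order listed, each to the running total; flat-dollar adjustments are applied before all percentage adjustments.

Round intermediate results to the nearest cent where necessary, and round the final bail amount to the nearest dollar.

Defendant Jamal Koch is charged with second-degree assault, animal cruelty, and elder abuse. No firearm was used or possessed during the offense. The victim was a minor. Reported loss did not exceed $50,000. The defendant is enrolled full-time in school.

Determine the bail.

$182952

Base amounts from the schedule: second-degree assault $134100; animal cruelty $13900; elder abuse $53000.
Stacking rule: highest base plus 60% of each additional charge. Highest is second-degree assault at $134100. Additional: $13900 × 60% = $8340; $53000 × 60% = $31800. Combined base = $134100 + $40140 = $174240.
Offense involved a minor victim (+50%): $174240 × 1.5 = $261360.
Defendant is enrolled full-time in school (−30%): $261360 × 0.7 = $182952.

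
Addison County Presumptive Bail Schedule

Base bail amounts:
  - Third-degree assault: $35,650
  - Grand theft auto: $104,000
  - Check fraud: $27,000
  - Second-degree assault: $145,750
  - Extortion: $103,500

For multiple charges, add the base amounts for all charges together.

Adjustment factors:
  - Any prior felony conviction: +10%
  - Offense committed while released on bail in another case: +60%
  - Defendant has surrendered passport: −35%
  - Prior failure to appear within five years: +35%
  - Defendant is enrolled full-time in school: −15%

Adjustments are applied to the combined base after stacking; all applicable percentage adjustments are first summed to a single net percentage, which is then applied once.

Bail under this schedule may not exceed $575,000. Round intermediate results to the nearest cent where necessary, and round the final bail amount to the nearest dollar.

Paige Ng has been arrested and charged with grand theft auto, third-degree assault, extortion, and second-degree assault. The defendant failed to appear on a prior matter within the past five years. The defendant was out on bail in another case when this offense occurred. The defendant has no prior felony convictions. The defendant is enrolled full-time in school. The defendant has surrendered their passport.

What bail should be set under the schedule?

Base amounts from the schedule: grand theft auto $104,000; third-degree assault $35,650; extortion $103,500; second-degree assault $145,750.
Stacking rule: sum of all bases. $104,000 + $35,650 + $103,500 + $145,750 = $388,900.
Net percentage adjustment: +60% −35% +35% −15% = +45%. $388,900 × 1.45 = $563,905.
$563,905 is within the $575,000 maximum.

$563,905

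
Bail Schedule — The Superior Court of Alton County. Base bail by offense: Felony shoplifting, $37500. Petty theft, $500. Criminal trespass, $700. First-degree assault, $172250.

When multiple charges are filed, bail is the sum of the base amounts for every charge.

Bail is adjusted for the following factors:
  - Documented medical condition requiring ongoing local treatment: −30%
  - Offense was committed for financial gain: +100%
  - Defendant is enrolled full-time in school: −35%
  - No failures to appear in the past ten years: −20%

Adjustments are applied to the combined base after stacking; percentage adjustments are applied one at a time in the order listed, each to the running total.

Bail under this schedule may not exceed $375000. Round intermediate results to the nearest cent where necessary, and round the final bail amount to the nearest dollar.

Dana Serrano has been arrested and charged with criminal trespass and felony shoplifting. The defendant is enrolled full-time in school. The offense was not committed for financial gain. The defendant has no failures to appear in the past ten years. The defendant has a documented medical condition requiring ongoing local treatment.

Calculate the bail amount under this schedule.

Base amounts from the schedule: criminal trespass $700; felony shoplifting $37500.
Stacking rule: sum of all bases. $700 + $37500 = $38200.
Documented medical condition requiring ongoing local treatment (−30%): $38200 × 0.7 = $26740.
Defendant is enrolled full-time in school (−35%): $26740 × 0.65 = $17381.
No failures to appear in the past ten years (−20%): $17381 × 0.8 = $13904.80.
$13904.80 is within the $375000 maximum.
Rounded to the nearest dollar: $13905.

$13905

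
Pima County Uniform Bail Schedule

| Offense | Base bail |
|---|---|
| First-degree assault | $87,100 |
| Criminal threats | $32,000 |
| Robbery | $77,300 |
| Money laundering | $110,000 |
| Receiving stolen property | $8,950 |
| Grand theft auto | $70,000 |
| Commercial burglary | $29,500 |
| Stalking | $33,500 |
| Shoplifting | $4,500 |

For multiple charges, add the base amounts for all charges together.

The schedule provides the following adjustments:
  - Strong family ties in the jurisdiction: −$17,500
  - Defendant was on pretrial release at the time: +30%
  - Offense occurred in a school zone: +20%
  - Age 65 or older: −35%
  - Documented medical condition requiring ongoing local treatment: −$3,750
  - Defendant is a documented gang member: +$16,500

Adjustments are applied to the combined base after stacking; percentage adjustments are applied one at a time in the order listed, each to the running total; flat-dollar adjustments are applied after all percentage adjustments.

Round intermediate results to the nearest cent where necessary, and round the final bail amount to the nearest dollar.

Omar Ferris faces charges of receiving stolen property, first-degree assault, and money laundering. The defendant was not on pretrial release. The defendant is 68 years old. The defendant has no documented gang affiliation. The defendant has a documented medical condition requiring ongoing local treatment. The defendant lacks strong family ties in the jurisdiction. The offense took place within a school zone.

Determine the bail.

Base amounts from the schedule: receiving stolen property $8,950; first-degree assault $87,100; money laundering $110,000.
Stacking rule: sum of all bases. $8,950 + $87,100 + $110,000 = $206,050.
Offense occurred in a school zone (+20%): $206,050 × 1.2 = $247,260.
Age 65 or older (−35%): $247,260 × 0.65 = $160,719.
Documented medical condition requiring ongoing local treatment (−$3,750 flat): $160,719 − $3,750 = $156,969.

$156,969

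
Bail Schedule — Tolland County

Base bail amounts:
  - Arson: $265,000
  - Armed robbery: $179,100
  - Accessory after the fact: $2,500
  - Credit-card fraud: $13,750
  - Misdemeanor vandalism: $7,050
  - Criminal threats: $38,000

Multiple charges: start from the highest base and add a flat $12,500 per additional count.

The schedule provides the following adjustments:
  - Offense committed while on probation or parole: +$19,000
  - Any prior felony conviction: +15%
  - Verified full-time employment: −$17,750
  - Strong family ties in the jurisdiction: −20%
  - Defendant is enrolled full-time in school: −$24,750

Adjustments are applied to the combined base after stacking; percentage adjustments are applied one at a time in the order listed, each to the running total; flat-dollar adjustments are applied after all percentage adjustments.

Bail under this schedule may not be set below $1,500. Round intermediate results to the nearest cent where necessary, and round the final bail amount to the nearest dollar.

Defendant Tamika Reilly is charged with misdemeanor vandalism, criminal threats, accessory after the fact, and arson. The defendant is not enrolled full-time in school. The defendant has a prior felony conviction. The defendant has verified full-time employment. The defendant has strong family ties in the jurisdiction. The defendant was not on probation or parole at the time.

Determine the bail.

$260,550

Base amounts from the schedule: misdemeanor vandalism $7,050; criminal threats $38,000; accessory after the fact $2,500; arson $265,000.
Stacking rule: highest base plus $12,500 per additional charge. Highest is arson at $265,000; 3 additional charges → +$37,500. Combined base = $302,500.
Any prior felony conviction (+15%): $302,500 × 1.15 = $347,875.
Strong family ties in the jurisdiction (−20%): $347,875 × 0.8 = $278,300.
Verified full-time employment (−$17,750 flat): $278,300 − $17,750 = $260,550.
$260,550 is at or above the $1,500 minimum.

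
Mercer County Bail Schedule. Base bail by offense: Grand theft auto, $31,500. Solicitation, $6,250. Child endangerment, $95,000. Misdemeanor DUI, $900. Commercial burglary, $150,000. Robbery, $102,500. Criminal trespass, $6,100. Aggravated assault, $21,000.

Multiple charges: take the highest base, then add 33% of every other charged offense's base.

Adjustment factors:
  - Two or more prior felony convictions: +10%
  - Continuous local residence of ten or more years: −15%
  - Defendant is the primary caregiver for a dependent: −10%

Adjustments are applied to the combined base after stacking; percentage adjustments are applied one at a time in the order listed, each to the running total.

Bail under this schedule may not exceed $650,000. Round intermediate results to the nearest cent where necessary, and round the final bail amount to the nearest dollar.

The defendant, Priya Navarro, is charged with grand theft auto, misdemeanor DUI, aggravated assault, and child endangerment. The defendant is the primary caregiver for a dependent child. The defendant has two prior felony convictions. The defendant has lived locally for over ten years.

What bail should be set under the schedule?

$94,771

Base amounts from the schedule: grand theft auto $31,500; misdemeanor DUI $900; aggravated assault $21,000; child endangerment $95,000.
Stacking rule: highest base plus 33% of each additional charge. Highest is child endangerment at $95,000. Additional: $31,500 × 33% = $10,395; $900 × 33% = $297; $21,000 × 33% = $6,930. Combined base = $95,000 + $17,622 = $112,622.
Two or more prior felony convictions (+10%): $112,622 × 1.1 = $123,884.20.
Continuous local residence of ten or more years (−15%): $123,884.20 × 0.85 = $105,301.57.
Defendant is the primary caregiver for a dependent (−10%): $105,301.57 × 0.9 = $94,771.41.
$94,771.41 is within the $650,000 maximum.
Rounded to the nearest dollar: $94,771.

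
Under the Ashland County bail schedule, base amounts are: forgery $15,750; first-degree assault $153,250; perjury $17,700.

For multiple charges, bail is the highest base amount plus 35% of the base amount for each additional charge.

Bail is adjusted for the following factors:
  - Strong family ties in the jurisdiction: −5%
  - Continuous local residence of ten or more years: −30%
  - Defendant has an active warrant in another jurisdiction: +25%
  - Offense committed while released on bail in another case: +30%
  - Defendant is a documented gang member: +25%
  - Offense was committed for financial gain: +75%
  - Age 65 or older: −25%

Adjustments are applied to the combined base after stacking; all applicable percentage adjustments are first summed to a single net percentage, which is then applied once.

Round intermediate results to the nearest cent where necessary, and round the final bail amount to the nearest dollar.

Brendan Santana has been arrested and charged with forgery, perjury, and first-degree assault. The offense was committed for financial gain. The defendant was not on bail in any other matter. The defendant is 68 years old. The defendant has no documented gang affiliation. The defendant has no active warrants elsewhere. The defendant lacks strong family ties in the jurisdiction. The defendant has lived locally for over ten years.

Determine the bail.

$197,949

Base amounts from the schedule: forgery $15,750; perjury $17,700; first-degree assault $153,250.
Stacking rule: highest base plus 35% of each additional charge. Highest is first-degree assault at $153,250. Additional: $15,750 × 35% = $5,512.50; $17,700 × 35% = $6,195. Combined base = $153,250 + $11,707.50 = $164,957.50.
Net percentage adjustment: −30% +75% −25% = +20%. $164,957.50 × 1.2 = $197,949.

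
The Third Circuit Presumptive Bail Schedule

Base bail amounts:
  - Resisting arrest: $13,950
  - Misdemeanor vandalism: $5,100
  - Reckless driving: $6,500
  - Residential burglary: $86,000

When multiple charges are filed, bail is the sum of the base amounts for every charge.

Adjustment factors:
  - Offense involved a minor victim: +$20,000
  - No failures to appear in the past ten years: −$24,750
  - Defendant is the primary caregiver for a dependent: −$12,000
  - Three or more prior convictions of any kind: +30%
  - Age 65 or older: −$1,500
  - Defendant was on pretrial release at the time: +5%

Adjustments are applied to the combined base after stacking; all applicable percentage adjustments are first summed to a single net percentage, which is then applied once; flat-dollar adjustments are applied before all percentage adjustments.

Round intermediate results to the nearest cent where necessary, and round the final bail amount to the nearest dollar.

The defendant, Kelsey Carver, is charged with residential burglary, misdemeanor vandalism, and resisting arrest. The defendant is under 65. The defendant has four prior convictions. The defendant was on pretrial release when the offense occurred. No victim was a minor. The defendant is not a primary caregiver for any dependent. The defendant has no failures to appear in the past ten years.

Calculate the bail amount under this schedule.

$108,405

Base amounts from the schedule: residential burglary $86,000; misdemeanor vandalism $5,100; resisting arrest $13,950.
Stacking rule: sum of all bases. $86,000 + $5,100 + $13,950 = $105,050.
No failures to appear in the past ten years (−$24,750 flat): $105,050 − $24,750 = $80,300.
Net percentage adjustment: +30% +5% = +35%. $80,300 × 1.35 = $108,405.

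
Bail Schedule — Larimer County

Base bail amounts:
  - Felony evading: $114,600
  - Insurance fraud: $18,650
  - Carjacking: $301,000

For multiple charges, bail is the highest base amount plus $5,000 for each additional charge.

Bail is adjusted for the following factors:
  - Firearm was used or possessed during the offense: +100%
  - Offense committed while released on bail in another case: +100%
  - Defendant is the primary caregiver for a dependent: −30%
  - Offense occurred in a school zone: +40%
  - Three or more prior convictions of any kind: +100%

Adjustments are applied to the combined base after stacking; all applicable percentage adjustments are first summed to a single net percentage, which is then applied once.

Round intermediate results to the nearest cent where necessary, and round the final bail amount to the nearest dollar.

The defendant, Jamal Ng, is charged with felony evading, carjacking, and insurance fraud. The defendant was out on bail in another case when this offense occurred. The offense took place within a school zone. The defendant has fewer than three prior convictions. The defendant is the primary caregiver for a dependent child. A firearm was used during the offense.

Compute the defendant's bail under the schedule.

$964,100

Base amounts from the schedule: felony evading $114,600; carjacking $301,000; insurance fraud $18,650.
Stacking rule: highest base plus $5,000 per additional charge. Highest is carjacking at $301,000; 2 additional charges → +$10,000. Combined base = $311,000.
Net percentage adjustment: +100% +100% −30% +40% = +210%. $311,000 × 3.1 = $964,100.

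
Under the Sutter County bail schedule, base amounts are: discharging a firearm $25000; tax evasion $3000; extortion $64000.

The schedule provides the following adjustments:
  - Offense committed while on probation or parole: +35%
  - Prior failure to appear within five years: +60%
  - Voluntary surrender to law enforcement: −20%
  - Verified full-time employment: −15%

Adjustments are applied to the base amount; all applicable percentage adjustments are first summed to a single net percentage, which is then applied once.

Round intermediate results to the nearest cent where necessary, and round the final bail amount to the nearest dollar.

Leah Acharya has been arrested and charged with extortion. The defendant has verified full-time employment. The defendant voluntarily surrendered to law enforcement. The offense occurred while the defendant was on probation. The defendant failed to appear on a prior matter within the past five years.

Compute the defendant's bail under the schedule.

$102400

Base amounts from the schedule: extortion $64000.
Single charge. Combined base = $64000.
Net percentage adjustment: +35% +60% −20% −15% = +60%. $64000 × 1.6 = $102400.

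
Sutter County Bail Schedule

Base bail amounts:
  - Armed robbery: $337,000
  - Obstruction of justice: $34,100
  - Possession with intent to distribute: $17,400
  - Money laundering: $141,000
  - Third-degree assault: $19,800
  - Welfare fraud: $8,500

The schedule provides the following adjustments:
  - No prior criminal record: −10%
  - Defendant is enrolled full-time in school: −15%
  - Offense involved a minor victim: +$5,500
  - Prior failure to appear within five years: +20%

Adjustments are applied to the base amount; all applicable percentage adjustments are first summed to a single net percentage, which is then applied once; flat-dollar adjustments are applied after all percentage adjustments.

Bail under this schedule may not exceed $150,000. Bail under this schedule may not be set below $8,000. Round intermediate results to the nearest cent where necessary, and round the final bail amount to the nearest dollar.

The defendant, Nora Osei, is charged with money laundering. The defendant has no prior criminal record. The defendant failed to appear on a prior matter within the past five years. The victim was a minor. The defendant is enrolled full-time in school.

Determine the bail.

$139,450

Base amounts from the schedule: money laundering $141,000.
Single charge. Combined base = $141,000.
Net percentage adjustment: −10% −15% +20% = −5%. $141,000 × 0.95 = $133,950.
Offense involved a minor victim (+$5,500 flat): $133,950 + $5,500 = $139,450.
$139,450 is within the $150,000 maximum.
$139,450 is at or above the $8,000 minimum.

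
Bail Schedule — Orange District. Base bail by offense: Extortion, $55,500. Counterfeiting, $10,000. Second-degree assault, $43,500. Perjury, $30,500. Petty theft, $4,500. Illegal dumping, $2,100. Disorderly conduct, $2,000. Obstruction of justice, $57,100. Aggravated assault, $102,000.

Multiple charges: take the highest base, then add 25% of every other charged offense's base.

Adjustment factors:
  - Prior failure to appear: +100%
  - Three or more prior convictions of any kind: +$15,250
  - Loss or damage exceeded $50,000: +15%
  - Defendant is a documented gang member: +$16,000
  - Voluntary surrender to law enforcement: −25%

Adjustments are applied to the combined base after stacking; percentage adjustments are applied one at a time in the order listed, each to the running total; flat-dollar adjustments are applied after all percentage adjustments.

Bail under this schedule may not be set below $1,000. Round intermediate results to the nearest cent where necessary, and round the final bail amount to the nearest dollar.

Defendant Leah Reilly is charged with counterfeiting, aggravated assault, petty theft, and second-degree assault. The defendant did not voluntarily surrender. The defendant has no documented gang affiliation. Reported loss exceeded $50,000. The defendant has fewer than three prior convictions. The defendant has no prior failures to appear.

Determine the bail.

Base amounts from the schedule: counterfeiting $10,000; aggravated assault $102,000; petty theft $4,500; second-degree assault $43,500.
Stacking rule: highest base plus 25% of each additional charge. Highest is aggravated assault at $102,000. Additional: $10,000 × 25% = $2,500; $4,500 × 25% = $1,125; $43,500 × 25% = $10,875. Combined base = $102,000 + $14,500 = $116,500.
Loss or damage exceeded $50,000 (+15%): $116,500 × 1.15 = $133,975.
$133,975 is at or above the $1,000 minimum.

$133,975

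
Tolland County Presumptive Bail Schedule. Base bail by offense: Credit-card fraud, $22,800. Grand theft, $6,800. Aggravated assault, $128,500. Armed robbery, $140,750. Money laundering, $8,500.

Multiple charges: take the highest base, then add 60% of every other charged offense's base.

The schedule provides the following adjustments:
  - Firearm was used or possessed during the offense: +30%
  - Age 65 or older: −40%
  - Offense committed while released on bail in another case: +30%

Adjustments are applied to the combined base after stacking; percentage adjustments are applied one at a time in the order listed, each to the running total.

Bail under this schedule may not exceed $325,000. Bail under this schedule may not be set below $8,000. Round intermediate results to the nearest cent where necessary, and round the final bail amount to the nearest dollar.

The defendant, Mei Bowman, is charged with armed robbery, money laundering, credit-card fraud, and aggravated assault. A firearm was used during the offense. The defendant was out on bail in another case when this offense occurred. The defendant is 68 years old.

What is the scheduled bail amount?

Base amounts from the schedule: armed robbery $140,750; money laundering $8,500; credit-card fraud $22,800; aggravated assault $128,500.
Stacking rule: highest base plus 60% of each additional charge. Highest is armed robbery at $140,750. Additional: $8,500 × 60% = $5,100; $22,800 × 60% = $13,680; $128,500 × 60% = $77,100. Combined base = $140,750 + $95,880 = $236,630.
Firearm was used or possessed during the offense (+30%): $236,630 × 1.3 = $307,619.
Age 65 or older (−40%): $307,619 × 0.6 = $184,571.40.
Offense committed while released on bail in another case (+30%): $184,571.40 × 1.3 = $239,942.82.
$239,942.82 is within the $325,000 maximum.
$239,942.82 is at or above the $8,000 minimum.
Rounded to the nearest dollar: $239,943.

$239,943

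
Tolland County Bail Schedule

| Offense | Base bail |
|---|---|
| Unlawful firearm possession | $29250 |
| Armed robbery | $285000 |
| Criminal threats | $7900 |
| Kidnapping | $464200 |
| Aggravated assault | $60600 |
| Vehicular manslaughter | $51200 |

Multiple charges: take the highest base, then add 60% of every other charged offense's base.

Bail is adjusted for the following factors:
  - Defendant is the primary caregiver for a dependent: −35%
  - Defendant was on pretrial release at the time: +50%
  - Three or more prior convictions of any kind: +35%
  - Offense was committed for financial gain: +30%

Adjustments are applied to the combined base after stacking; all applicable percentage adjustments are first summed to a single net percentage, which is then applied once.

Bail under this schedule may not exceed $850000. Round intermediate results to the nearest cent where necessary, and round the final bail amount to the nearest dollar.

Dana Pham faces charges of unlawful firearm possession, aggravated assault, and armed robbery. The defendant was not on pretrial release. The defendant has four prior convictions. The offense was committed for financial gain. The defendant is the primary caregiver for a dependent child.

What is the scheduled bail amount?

Base amounts from the schedule: unlawful firearm possession $29250; aggravated assault $60600; armed robbery $285000.
Stacking rule: highest base plus 60% of each additional charge. Highest is armed robbery at $285000. Additional: $29250 × 60% = $17550; $60600 × 60% = $36360. Combined base = $285000 + $53910 = $338910.
Net percentage adjustment: −35% +35% +30% = +30%. $338910 × 1.3 = $440583.
$440583 is within the $850000 maximum.

$440583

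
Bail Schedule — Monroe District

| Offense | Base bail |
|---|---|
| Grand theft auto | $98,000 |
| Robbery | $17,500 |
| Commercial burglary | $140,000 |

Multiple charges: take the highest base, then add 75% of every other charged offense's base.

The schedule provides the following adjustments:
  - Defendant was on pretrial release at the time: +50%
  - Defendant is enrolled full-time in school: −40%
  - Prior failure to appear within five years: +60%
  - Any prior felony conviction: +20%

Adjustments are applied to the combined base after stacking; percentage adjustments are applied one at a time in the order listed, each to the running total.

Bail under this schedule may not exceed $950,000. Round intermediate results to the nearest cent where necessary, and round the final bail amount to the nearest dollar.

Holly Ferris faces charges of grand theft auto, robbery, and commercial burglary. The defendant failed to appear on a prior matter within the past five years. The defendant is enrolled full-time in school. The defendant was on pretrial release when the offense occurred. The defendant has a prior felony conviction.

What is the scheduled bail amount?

$391,608

Base amounts from the schedule: grand theft auto $98,000; robbery $17,500; commercial burglary $140,000.
Stacking rule: highest base plus 75% of each additional charge. Highest is commercial burglary at $140,000. Additional: $98,000 × 75% = $73,500; $17,500 × 75% = $13,125. Combined base = $140,000 + $86,625 = $226,625.
Defendant was on pretrial release at the time (+50%): $226,625 × 1.5 = $339,937.50.
Defendant is enrolled full-time in school (−40%): $339,937.50 × 0.6 = $203,962.50.
Prior failure to appear within five years (+60%): $203,962.50 × 1.6 = $326,340.
Any prior felony conviction (+20%): $326,340 × 1.2 = $391,608.
$391,608 is within the $950,000 maximum.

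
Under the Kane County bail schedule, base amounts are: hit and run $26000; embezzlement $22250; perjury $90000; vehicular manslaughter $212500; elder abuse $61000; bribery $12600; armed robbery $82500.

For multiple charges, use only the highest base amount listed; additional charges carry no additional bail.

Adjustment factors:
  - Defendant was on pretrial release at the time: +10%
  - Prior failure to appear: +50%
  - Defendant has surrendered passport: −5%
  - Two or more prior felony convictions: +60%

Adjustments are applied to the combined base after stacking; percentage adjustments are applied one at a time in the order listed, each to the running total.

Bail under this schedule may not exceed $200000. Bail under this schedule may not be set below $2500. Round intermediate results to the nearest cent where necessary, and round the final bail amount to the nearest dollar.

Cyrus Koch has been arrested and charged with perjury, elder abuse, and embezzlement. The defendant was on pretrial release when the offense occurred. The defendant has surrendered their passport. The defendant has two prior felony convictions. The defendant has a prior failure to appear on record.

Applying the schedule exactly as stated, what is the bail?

$200000

Base amounts from the schedule: perjury $90000; elder abuse $61000; embezzlement $22250.
Stacking rule: use the highest base only. Highest is perjury at $90000. Combined base = $90000.
Defendant was on pretrial release at the time (+10%): $90000 × 1.1 = $99000.
Prior failure to appear (+50%): $99000 × 1.5 = $148500.
Defendant has surrendered passport (−5%): $148500 × 0.95 = $141075.
Two or more prior felony convictions (+60%): $141075 × 1.6 = $225720.
Result $225720 exceeds the maximum of $200000; bail is capped at $200000.
$200000 is at or above the $2500 minimum.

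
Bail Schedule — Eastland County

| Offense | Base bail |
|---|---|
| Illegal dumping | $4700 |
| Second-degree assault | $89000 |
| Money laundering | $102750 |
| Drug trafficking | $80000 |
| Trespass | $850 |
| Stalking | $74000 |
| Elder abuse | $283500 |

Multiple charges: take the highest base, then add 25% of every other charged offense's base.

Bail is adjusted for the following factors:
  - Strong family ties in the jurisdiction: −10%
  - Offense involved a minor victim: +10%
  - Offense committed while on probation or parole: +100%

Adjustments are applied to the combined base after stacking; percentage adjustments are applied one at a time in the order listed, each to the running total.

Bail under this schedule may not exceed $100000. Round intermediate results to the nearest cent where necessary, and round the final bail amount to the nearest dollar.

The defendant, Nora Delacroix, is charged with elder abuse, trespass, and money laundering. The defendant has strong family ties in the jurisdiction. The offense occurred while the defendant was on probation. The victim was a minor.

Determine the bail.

$100000

Base amounts from the schedule: elder abuse $283500; trespass $850; money laundering $102750.
Stacking rule: highest base plus 25% of each additional charge. Highest is elder abuse at $283500. Additional: $850 × 25% = $212.50; $102750 × 25% = $25687.50. Combined base = $283500 + $25900 = $309400.
Strong family ties in the jurisdiction (−10%): $309400 × 0.9 = $278460.
Offense involved a minor victim (+10%): $278460 × 1.1 = $306306.
Offense committed while on probation or parole (+100%): $306306 × 2 = $612612.
Result $612612 exceeds the maximum of $100000; bail is capped at $100000.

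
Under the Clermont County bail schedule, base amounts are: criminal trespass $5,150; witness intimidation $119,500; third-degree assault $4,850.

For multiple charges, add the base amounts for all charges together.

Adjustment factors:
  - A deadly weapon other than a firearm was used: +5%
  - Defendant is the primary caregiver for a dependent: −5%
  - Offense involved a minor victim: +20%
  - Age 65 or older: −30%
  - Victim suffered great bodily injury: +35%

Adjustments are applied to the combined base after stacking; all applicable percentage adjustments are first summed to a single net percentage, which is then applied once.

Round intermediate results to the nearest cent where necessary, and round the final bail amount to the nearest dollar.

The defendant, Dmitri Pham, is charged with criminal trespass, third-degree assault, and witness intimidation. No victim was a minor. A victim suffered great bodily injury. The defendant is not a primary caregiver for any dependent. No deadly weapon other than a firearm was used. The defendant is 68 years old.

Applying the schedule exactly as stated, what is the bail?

$135,975

Base amounts from the schedule: criminal trespass $5,150; third-degree assault $4,850; witness intimidation $119,500.
Stacking rule: sum of all bases. $5,150 + $4,850 + $119,500 = $129,500.
Net percentage adjustment: −30% +35% = +5%. $129,500 × 1.05 = $135,975.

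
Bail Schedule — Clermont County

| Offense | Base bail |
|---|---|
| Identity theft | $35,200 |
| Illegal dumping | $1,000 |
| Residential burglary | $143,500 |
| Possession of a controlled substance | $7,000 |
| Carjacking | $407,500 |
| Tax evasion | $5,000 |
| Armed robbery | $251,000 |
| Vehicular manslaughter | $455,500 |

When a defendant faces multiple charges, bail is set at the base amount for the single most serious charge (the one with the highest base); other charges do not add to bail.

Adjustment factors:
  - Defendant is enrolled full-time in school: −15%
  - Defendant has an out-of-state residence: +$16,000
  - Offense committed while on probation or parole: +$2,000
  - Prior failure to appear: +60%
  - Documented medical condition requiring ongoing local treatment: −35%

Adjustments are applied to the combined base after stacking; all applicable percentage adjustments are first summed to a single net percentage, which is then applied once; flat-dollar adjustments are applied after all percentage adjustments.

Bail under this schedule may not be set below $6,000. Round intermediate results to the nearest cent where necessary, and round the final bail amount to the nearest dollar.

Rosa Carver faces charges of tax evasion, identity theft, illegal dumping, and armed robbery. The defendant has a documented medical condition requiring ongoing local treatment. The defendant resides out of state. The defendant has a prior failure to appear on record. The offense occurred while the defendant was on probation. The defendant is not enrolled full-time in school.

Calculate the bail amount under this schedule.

Base amounts from the schedule: tax evasion $5,000; identity theft $35,200; illegal dumping $1,000; armed robbery $251,000.
Stacking rule: use the highest base only. Highest is armed robbery at $251,000. Combined base = $251,000.
Net percentage adjustment: +60% −35% = +25%. $251,000 × 1.25 = $313,750.
Defendant has an out-of-state residence (+$16,000 flat): $313,750 + $16,000 = $329,750.
Offense committed while on probation or parole (+$2,000 flat): $329,750 + $2,000 = $331,750.
$331,750 is at or above the $6,000 minimum.

$331,750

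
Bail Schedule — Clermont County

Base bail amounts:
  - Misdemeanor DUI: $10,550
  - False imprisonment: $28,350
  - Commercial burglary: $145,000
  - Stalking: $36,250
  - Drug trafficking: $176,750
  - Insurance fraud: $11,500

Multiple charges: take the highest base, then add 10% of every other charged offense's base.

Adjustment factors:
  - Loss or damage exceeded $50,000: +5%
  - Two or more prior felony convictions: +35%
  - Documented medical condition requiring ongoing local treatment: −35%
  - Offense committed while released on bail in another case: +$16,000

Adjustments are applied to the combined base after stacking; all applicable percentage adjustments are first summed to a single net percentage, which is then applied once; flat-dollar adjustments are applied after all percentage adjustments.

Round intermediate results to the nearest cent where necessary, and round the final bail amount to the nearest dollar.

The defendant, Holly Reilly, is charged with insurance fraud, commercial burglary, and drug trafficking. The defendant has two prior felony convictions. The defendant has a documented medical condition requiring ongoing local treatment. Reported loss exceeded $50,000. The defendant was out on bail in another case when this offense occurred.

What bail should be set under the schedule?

Base amounts from the schedule: insurance fraud $11,500; commercial burglary $145,000; drug trafficking $176,750.
Stacking rule: highest base plus 10% of each additional charge. Highest is drug trafficking at $176,750. Additional: $11,500 × 10% = $1,150; $145,000 × 10% = $14,500. Combined base = $176,750 + $15,650 = $192,400.
Net percentage adjustment: +5% +35% −35% = +5%. $192,400 × 1.05 = $202,020.
Offense committed while released on bail in another case (+$16,000 flat): $202,020 + $16,000 = $218,020.

$218,020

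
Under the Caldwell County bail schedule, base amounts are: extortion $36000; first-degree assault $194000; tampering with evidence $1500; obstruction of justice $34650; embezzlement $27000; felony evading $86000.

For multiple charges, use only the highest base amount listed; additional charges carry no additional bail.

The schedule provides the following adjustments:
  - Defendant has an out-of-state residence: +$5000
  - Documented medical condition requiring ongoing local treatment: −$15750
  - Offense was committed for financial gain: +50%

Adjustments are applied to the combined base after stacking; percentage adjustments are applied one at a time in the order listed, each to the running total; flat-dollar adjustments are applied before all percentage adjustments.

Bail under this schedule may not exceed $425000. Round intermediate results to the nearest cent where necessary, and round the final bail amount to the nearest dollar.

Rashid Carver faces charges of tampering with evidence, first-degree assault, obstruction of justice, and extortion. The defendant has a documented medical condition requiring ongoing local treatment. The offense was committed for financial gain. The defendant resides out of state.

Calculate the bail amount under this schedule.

Base amounts from the schedule: tampering with evidence $1500; first-degree assault $194000; obstruction of justice $34650; extortion $36000.
Stacking rule: use the highest base only. Highest is first-degree assault at $194000. Combined base = $194000.
Defendant has an out-of-state residence (+$5000 flat): $194000 + $5000 = $199000.
Documented medical condition requiring ongoing local treatment (−$15750 flat): $199000 − $15750 = $183250.
Offense was committed for financial gain (+50%): $183250 × 1.5 = $274875.
$274875 is within the $425000 maximum.

$274875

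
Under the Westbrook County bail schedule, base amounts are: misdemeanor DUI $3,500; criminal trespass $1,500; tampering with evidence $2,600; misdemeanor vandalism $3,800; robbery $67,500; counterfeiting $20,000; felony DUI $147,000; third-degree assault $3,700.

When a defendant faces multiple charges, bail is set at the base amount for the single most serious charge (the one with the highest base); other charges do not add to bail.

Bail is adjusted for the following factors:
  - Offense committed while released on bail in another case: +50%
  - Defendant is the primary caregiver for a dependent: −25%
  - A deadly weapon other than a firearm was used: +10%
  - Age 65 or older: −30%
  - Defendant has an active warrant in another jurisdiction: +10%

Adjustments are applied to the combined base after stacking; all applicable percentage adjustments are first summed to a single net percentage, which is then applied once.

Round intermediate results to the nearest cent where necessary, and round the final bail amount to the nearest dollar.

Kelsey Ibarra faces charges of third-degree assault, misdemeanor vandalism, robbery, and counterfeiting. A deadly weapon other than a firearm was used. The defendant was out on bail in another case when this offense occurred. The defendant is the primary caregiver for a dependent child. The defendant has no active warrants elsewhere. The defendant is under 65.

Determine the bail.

$91,125

Base amounts from the schedule: third-degree assault $3,700; misdemeanor vandalism $3,800; robbery $67,500; counterfeiting $20,000.
Stacking rule: use the highest base only. Highest is robbery at $67,500. Combined base = $67,500.
Net percentage adjustment: +50% −25% +10% = +35%. $67,500 × 1.35 = $91,125.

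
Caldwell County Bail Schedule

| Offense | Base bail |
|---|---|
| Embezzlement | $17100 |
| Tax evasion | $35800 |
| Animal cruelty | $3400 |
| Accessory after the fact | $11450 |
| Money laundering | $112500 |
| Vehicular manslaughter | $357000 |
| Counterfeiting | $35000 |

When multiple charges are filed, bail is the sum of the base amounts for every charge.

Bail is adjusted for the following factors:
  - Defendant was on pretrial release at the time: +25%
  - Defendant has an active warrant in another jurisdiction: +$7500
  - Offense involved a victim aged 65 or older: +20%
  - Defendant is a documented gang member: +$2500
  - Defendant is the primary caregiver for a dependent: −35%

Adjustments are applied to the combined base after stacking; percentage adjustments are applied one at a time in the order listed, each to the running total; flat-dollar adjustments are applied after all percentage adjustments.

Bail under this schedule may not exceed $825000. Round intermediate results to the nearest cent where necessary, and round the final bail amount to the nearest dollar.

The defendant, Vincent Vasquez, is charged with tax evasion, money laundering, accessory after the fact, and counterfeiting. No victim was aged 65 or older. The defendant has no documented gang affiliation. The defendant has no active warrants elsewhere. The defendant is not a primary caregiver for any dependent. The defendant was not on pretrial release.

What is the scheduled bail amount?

$194750

Base amounts from the schedule: tax evasion $35800; money laundering $112500; accessory after the fact $11450; counterfeiting $35000.
Stacking rule: sum of all bases. $35800 + $112500 + $11450 + $35000 = $194750.
No adjustment factors apply to this defendant.
$194750 is within the $825000 maximum.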